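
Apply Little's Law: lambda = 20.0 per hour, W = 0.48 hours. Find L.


L = lambda * W = 20.0 * 0.48 = 9.6

9.6


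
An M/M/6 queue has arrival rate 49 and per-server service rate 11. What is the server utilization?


rho = lambda/(c*mu) = 49/(6*11) = 0.7424

0.7424


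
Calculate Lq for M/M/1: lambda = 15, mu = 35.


rho = 15/35; Lq = rho^2/(1-rho) = 0.32

0.32


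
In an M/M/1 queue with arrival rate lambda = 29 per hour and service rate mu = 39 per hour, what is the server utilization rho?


rho = lambda/mu = 29/39 = 0.7436

0.7436


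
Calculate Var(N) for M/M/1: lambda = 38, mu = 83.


rho = 38/83; Var(N) = rho/(1-rho)^2 = 1.56

1.56


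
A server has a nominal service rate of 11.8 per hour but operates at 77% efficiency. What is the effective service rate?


Effective rate = mu * efficiency = 11.8 * 0.77 = 9.09 per hour

9.09 per hour


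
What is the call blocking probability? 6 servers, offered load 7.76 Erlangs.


B(N,A) = (A^N/N!) / sum(A^k/k!, k=0..N) with N=6, A=7.76 = 0.3765

0.3765


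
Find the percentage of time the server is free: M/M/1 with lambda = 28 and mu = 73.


Idle fraction = (1 - rho) * 100 = (1 - 28/73) * 100 = 61.6%

61.6%


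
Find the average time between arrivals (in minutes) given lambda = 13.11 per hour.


Mean interarrival time = 60/lambda = 60/13.11 = 4.58 minutes

4.58 minutes


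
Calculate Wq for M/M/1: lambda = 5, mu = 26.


rho = 5/26; Wq = rho/(mu - lambda) = 0.0092 hours

0.0092 hours


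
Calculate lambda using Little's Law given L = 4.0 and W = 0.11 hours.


lambda = L / W = 4.0 / 0.11 = 36.36 per hour

36.36 per hour


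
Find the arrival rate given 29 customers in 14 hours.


lambda = total arrivals / time = 29 / 14 = 2.07 per hour

2.07 per hour


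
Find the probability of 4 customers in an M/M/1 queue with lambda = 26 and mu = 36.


rho = 26/36; P(n) = (1-rho)*rho^n = (1-26/36)*(26/36)^4 = 0.0756

0.0756


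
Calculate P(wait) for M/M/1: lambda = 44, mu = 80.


P(wait) = rho = lambda/mu = 44/80 = 0.55

0.55


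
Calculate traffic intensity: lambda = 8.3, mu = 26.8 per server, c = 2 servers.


rho = lambda / (c * mu) = 8.3 / (2 * 26.8) = 0.1549

0.1549


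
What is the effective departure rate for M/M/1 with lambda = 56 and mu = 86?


For a stable queue (lambda < mu), throughput = lambda = 56 per hour

56 per hour


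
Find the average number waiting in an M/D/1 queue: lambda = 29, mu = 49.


M/D/1: Lq = rho^2 / (2*(1-rho)) where rho = 29/49; Lq = 0.43

0.43


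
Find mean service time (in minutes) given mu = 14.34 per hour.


Mean service time = 60/mu = 60/14.34 = 4.18 minutes

4.18 minutes


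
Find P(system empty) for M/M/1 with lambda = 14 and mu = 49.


P0 = 1 - rho = 1 - 14/49 = 0.7143

0.7143


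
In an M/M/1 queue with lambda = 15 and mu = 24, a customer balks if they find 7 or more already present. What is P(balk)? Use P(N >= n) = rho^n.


P(N >= 7) = rho^7 = (15/24)^7 = 0.0373

0.0373


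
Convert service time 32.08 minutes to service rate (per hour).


mu = 60 / avg_service_time = 60 / 32.08 = 1.87 per hour

1.87 per hour


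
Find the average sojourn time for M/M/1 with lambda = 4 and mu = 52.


W = 1/(mu - lambda) = 1/(52 - 4) = 0.0208 hours

0.0208 hours


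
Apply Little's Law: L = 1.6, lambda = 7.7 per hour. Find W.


W = L / lambda = 1.6 / 7.7 = 0.2078 hours

0.2078 hours


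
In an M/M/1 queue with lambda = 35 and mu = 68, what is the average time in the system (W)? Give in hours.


W = 1/(mu - lambda) = 1/(68 - 35) = 0.0303 hours

0.0303 hours


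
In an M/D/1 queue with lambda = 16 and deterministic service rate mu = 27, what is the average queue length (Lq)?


M/D/1: Lq = rho^2 / (2*(1-rho)) where rho = 16/27; Lq = 0.43

0.43


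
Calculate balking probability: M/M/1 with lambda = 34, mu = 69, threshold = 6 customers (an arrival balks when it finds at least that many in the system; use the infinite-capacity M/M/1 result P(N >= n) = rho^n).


P(N >= 6) = rho^6 = (34/69)^6 = 0.0143

0.0143


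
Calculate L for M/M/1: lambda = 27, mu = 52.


rho = 27/52; L = rho/(1-rho) = 1.08

1.08


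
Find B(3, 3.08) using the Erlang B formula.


B(N,A) = (A^N/N!) / sum(A^k/k!, k=0..N) with N=3, A=3.08 = 0.3556

0.3556


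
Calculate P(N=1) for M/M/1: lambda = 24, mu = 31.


rho = 24/31; P(n) = (1-rho)*rho^n = (1-24/31)*(24/31)^1 = 0.1748

0.1748


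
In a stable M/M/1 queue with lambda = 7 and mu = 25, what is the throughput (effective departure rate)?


For a stable queue (lambda < mu), throughput = lambda = 7 per hour

7 per hour


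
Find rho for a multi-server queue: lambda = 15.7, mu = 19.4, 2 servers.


rho = lambda / (c * mu) = 15.7 / (2 * 19.4) = 0.4046

0.4046


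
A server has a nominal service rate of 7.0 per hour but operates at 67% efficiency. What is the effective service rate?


Effective rate = mu * efficiency = 7.0 * 0.67 = 4.69 per hour

4.69 per hour


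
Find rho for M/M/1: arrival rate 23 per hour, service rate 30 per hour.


rho = lambda/mu = 23/30 = 0.7667

0.7667


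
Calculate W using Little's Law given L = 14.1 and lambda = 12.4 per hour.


W = L / lambda = 14.1 / 12.4 = 1.1371 hours

1.1371 hours


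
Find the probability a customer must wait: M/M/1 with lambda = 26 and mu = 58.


P(wait) = rho = lambda/mu = 26/58 = 0.4483

0.4483


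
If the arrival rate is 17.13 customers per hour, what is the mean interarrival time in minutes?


Mean interarrival time = 60/lambda = 60/17.13 = 3.5 minutes

3.5 minutes


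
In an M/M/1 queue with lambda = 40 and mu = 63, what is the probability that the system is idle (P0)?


P0 = 1 - rho = 1 - 40/63 = 0.3651

0.3651


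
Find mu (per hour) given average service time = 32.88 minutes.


mu = 60 / avg_service_time = 60 / 32.88 = 1.82 per hour

1.82 per hour


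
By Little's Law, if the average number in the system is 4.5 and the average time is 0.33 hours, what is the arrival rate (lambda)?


lambda = L / W = 4.5 / 0.33 = 13.64 per hour

13.64 per hour


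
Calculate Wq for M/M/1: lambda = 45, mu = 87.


rho = 45/87; Wq = rho/(mu - lambda) = 0.0123 hours

0.0123 hours


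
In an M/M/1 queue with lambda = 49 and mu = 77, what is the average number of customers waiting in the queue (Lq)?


rho = 49/77; Lq = rho^2/(1-rho) = 1.11

1.11


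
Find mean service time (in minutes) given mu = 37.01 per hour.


Mean service time = 60/mu = 60/37.01 = 1.62 minutes

1.62 minutes


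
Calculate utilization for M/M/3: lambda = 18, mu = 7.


rho = lambda/(c*mu) = 18/(3*7) = 0.8571

0.8571


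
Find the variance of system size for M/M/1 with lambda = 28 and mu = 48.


rho = 28/48; Var(N) = rho/(1-rho)^2 = 3.36

3.36


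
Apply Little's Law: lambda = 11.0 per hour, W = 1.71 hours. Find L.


L = lambda * W = 11.0 * 1.71 = 18.81

18.81


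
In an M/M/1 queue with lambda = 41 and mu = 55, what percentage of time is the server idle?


Idle fraction = (1 - rho) * 100 = (1 - 41/55) * 100 = 25.5%

25.5%


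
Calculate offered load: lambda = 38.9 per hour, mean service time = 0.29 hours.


Offered load a = lambda * E[S] = 38.9 * 0.29 = 11.28 Erlangs

11.28 Erlangs


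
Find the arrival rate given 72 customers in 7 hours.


lambda = total arrivals / time = 72 / 7 = 10.29 per hour

10.29 per hour


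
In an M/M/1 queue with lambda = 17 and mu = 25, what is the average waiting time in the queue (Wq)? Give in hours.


rho = 17/25; Wq = rho/(mu - lambda) = 0.085 hours

0.085 hours


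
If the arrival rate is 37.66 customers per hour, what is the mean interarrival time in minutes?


Mean interarrival time = 60/lambda = 60/37.66 = 1.59 minutes

1.59 minutes


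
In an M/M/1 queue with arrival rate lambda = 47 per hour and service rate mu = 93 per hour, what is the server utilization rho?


rho = lambda/mu = 47/93 = 0.5054

0.5054


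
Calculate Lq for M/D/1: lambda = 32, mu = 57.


M/D/1: Lq = rho^2 / (2*(1-rho)) where rho = 32/57; Lq = 0.36

0.36


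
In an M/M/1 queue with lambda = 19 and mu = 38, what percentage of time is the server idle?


Idle fraction = (1 - rho) * 100 = (1 - 19/38) * 100 = 50.0%

50.0%


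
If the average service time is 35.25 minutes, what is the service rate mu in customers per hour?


mu = 60 / avg_service_time = 60 / 35.25 = 1.7 per hour

1.7 per hour


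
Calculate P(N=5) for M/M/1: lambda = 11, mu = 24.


rho = 11/24; P(n) = (1-rho)*rho^n = (1-11/24)*(11/24)^5 = 0.011

0.011


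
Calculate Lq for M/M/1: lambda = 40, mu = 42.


rho = 40/42; Lq = rho^2/(1-rho) = 19.05

19.05


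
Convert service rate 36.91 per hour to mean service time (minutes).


Mean service time = 60/mu = 60/36.91 = 1.63 minutes

1.63 minutes


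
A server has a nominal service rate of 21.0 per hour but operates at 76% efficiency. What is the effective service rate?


Effective rate = mu * efficiency = 21.0 * 0.76 = 15.96 per hour

15.96 per hour


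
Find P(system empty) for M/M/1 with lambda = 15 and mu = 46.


P0 = 1 - rho = 1 - 15/46 = 0.6739

0.6739


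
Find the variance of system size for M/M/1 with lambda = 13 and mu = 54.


rho = 13/54; Var(N) = rho/(1-rho)^2 = 0.42

0.42


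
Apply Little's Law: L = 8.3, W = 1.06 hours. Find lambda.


lambda = L / W = 8.3 / 1.06 = 7.83 per hour

7.83 per hour


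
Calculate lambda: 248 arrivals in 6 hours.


lambda = total arrivals / time = 248 / 6 = 41.33 per hour

41.33 per hour


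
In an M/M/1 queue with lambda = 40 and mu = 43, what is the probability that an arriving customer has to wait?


P(wait) = rho = lambda/mu = 40/43 = 0.9302

0.9302


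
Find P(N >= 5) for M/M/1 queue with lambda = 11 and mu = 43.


P(N >= 5) = rho^5 = (11/43)^5 = 0.0011

0.0011


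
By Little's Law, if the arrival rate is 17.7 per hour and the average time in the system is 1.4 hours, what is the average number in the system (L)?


L = lambda * W = 17.7 * 1.4 = 24.78

24.78


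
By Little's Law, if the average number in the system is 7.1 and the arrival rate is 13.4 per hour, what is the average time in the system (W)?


W = L / lambda = 7.1 / 13.4 = 0.5299 hours

0.5299 hours


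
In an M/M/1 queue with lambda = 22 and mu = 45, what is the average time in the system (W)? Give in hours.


W = 1/(mu - lambda) = 1/(45 - 22) = 0.0435 hours

0.0435 hours


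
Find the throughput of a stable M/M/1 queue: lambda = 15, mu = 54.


For a stable queue (lambda < mu), throughput = lambda = 15 per hour

15 per hour


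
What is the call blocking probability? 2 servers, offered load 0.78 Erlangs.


B(N,A) = (A^N/N!) / sum(A^k/k!, k=0..N) with N=2, A=0.78 = 0.146

0.146


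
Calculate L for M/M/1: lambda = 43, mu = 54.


rho = 43/54; L = rho/(1-rho) = 3.91

3.91


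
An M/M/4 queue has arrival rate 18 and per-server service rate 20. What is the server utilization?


rho = lambda/(c*mu) = 18/(4*20) = 0.225

0.225


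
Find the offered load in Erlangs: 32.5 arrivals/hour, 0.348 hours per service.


Offered load a = lambda * E[S] = 32.5 * 0.348 = 11.31 Erlangs

11.31 Erlangs


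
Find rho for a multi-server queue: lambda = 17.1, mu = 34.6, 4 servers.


rho = lambda / (c * mu) = 17.1 / (4 * 34.6) = 0.1236

0.1236


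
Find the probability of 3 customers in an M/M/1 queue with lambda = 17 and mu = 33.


rho = 17/33; P(n) = (1-rho)*rho^n = (1-17/33)*(17/33)^3 = 0.0663

0.0663


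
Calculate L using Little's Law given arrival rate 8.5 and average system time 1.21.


L = lambda * W = 8.5 * 1.21 = 10.29

10.29


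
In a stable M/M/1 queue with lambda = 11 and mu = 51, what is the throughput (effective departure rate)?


For a stable queue (lambda < mu), throughput = lambda = 11 per hour

11 per hour


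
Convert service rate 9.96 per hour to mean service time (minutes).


Mean service time = 60/mu = 60/9.96 = 6.02 minutes

6.02 minutes


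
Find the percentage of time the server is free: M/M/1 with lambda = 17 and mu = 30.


Idle fraction = (1 - rho) * 100 = (1 - 17/30) * 100 = 43.3%

43.3%


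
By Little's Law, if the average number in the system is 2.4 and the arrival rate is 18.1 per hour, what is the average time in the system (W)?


W = L / lambda = 2.4 / 18.1 = 0.1326 hours

0.1326 hours


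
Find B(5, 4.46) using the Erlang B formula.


B(N,A) = (A^N/N!) / sum(A^k/k!, k=0..N) with N=5, A=4.46 = 0.2396

0.2396


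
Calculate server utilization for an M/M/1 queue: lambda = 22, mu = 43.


rho = lambda/mu = 22/43 = 0.5116

0.5116


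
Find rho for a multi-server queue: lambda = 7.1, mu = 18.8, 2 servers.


rho = lambda / (c * mu) = 7.1 / (2 * 18.8) = 0.1888

0.1888


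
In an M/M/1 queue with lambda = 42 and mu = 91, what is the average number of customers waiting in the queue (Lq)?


rho = 42/91; Lq = rho^2/(1-rho) = 0.4

0.4


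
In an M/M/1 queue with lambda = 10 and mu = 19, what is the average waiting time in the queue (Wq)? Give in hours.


rho = 10/19; Wq = rho/(mu - lambda) = 0.0585 hours

0.0585 hours


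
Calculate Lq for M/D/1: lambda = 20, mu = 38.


M/D/1: Lq = rho^2 / (2*(1-rho)) where rho = 20/38; Lq = 0.29

0.29


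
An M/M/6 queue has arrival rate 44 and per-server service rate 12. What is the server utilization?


rho = lambda/(c*mu) = 44/(6*12) = 0.6111

0.6111


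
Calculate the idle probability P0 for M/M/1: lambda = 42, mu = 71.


P0 = 1 - rho = 1 - 42/71 = 0.4085

0.4085


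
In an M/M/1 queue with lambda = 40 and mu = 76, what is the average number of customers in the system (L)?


rho = 40/76; L = rho/(1-rho) = 1.11

1.11


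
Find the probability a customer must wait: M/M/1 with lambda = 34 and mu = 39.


P(wait) = rho = lambda/mu = 34/39 = 0.8718

0.8718


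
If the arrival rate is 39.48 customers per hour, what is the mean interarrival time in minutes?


Mean interarrival time = 60/lambda = 60/39.48 = 1.52 minutes

1.52 minutes


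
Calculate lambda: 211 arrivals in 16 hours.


lambda = total arrivals / time = 211 / 16 = 13.19 per hour

13.19 per hour


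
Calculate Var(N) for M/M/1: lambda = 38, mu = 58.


rho = 38/58; Var(N) = rho/(1-rho)^2 = 5.51

5.51


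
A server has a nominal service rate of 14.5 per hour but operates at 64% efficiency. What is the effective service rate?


Effective rate = mu * efficiency = 14.5 * 0.64 = 9.28 per hour

9.28 per hour


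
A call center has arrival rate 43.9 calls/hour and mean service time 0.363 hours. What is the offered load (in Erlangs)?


Offered load a = lambda * E[S] = 43.9 * 0.363 = 15.94 Erlangs

15.94 Erlangs


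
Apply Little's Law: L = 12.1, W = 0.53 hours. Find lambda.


lambda = L / W = 12.1 / 0.53 = 22.83 per hour

22.83 per hour


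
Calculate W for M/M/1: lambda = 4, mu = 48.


W = 1/(mu - lambda) = 1/(48 - 4) = 0.0227 hours

0.0227 hours


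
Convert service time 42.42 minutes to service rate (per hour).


mu = 60 / avg_service_time = 60 / 42.42 = 1.41 per hour

1.41 per hour


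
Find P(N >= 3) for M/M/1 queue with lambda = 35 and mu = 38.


P(N >= 3) = rho^3 = (35/38)^3 = 0.7814

0.7814


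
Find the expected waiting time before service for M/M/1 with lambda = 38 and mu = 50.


rho = 38/50; Wq = rho/(mu - lambda) = 0.0633 hours

0.0633 hours


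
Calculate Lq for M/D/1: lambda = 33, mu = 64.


M/D/1: Lq = rho^2 / (2*(1-rho)) where rho = 33/64; Lq = 0.27

0.27


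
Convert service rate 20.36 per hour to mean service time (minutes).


Mean service time = 60/mu = 60/20.36 = 2.95 minutes

2.95 minutes


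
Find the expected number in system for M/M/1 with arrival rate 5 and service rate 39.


rho = 5/39; L = rho/(1-rho) = 0.15

0.15


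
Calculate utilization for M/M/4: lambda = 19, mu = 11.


rho = lambda/(c*mu) = 19/(4*11) = 0.4318

0.4318


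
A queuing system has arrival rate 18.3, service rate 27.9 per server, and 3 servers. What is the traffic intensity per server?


rho = lambda / (c * mu) = 18.3 / (3 * 27.9) = 0.2186

0.2186


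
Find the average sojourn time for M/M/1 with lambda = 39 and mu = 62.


W = 1/(mu - lambda) = 1/(62 - 39) = 0.0435 hours

0.0435 hours


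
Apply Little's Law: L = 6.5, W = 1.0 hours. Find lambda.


lambda = L / W = 6.5 / 1.0 = 6.5 per hour

6.5 per hour


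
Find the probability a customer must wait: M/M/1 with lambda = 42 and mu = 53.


P(wait) = rho = lambda/mu = 42/53 = 0.7925

0.7925


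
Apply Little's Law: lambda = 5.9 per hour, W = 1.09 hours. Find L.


L = lambda * W = 5.9 * 1.09 = 6.43

6.43


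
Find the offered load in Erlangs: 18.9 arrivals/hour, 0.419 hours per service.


Offered load a = lambda * E[S] = 18.9 * 0.419 = 7.92 Erlangs

7.92 Erlangs


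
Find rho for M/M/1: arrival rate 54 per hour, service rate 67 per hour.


rho = lambda/mu = 54/67 = 0.806

0.806


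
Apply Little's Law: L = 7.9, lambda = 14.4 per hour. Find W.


W = L / lambda = 7.9 / 14.4 = 0.5486 hours

0.5486 hours


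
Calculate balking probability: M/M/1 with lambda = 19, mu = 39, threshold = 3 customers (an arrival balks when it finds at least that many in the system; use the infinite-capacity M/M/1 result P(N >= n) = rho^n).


P(N >= 3) = rho^3 = (19/39)^3 = 0.1156

0.1156


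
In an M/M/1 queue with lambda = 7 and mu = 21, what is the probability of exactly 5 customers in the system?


rho = 7/21; P(n) = (1-rho)*rho^n = (1-7/21)*(7/21)^5 = 0.0027

0.0027


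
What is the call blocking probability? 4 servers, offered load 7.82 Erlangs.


B(N,A) = (A^N/N!) / sum(A^k/k!, k=0..N) with N=4, A=7.82 = 0.5668

0.5668


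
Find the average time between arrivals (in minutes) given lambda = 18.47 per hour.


Mean interarrival time = 60/lambda = 60/18.47 = 3.25 minutes

3.25 minutes


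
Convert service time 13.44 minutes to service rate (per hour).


mu = 60 / avg_service_time = 60 / 13.44 = 4.46 per hour

4.46 per hour


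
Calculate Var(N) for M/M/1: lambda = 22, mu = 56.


rho = 22/56; Var(N) = rho/(1-rho)^2 = 1.07

1.07


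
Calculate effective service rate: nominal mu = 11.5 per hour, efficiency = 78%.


Effective rate = mu * efficiency = 11.5 * 0.78 = 8.97 per hour

8.97 per hour


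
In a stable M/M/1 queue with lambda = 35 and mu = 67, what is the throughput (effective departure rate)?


For a stable queue (lambda < mu), throughput = lambda = 35 per hour

35 per hour


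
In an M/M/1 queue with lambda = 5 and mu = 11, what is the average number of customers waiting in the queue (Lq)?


rho = 5/11; Lq = rho^2/(1-rho) = 0.38

0.38


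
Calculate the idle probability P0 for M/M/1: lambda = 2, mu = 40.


P0 = 1 - rho = 1 - 2/40 = 0.95

0.95


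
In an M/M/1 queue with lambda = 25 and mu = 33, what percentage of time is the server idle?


Idle fraction = (1 - rho) * 100 = (1 - 25/33) * 100 = 24.2%

24.2%


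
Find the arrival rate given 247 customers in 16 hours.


lambda = total arrivals / time = 247 / 16 = 15.44 per hour

15.44 per hour


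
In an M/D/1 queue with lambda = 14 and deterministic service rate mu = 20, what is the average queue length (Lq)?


M/D/1: Lq = rho^2 / (2*(1-rho)) where rho = 14/20; Lq = 0.82

0.82


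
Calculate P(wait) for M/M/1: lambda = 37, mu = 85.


P(wait) = rho = lambda/mu = 37/85 = 0.4353

0.4353


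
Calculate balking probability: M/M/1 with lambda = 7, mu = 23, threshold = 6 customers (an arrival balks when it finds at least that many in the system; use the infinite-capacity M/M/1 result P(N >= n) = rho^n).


P(N >= 6) = rho^6 = (7/23)^6 = 0.0008

0.0008


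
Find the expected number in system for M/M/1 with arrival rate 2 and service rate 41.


rho = 2/41; L = rho/(1-rho) = 0.05

0.05


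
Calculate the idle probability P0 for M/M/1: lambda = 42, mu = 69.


P0 = 1 - rho = 1 - 42/69 = 0.3913

0.3913


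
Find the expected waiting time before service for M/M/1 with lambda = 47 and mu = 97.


rho = 47/97; Wq = rho/(mu - lambda) = 0.0097 hours

0.0097 hours


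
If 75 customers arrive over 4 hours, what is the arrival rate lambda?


lambda = total arrivals / time = 75 / 4 = 18.75 per hour

18.75 per hour


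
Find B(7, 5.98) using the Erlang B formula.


B(N,A) = (A^N/N!) / sum(A^k/k!, k=0..N) with N=7, A=5.98 = 0.1838

0.1838


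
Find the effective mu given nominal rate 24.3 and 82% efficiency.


Effective rate = mu * efficiency = 24.3 * 0.82 = 19.93 per hour

19.93 per hour


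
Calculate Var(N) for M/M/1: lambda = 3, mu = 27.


rho = 3/27; Var(N) = rho/(1-rho)^2 = 0.14

0.14


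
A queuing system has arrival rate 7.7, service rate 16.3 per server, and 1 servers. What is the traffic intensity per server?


rho = lambda / (c * mu) = 7.7 / (1 * 16.3) = 0.4724

0.4724


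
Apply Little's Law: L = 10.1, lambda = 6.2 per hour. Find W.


W = L / lambda = 10.1 / 6.2 = 1.629 hours

1.629 hours


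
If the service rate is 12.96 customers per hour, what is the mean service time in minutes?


Mean service time = 60/mu = 60/12.96 = 4.63 minutes

4.63 minutes


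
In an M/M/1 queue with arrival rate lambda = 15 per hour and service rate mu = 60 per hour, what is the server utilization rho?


rho = lambda/mu = 15/60 = 0.25

0.25


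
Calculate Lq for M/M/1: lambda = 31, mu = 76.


rho = 31/76; Lq = rho^2/(1-rho) = 0.28

0.28


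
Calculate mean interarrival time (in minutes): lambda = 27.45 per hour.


Mean interarrival time = 60/lambda = 60/27.45 = 2.19 minutes

2.19 minutes


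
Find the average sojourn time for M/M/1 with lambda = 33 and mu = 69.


W = 1/(mu - lambda) = 1/(69 - 33) = 0.0278 hours

0.0278 hours


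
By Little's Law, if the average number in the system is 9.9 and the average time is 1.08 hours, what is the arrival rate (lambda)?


lambda = L / W = 9.9 / 1.08 = 9.17 per hour

9.17 per hour


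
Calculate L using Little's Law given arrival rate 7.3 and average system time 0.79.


L = lambda * W = 7.3 * 0.79 = 5.77

5.77


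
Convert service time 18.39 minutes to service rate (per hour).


mu = 60 / avg_service_time = 60 / 18.39 = 3.26 per hour

3.26 per hour


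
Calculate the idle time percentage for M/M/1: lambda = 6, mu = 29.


Idle fraction = (1 - rho) * 100 = (1 - 6/29) * 100 = 79.3%

79.3%


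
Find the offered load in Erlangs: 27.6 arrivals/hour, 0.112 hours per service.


Offered load a = lambda * E[S] = 27.6 * 0.112 = 3.09 Erlangs

3.09 Erlangs


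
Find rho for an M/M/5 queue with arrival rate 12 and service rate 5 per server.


rho = lambda/(c*mu) = 12/(5*5) = 0.48

0.48


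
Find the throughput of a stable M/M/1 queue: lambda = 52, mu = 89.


For a stable queue (lambda < mu), throughput = lambda = 52 per hour

52 per hour


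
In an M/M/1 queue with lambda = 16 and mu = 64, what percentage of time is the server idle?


Idle fraction = (1 - rho) * 100 = (1 - 16/64) * 100 = 75.0%

75.0%


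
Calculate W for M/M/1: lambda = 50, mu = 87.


W = 1/(mu - lambda) = 1/(87 - 50) = 0.027 hours

0.027 hours


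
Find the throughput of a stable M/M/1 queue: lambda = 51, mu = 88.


For a stable queue (lambda < mu), throughput = lambda = 51 per hour

51 per hour


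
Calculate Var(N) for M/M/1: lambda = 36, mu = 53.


rho = 36/53; Var(N) = rho/(1-rho)^2 = 6.6

6.6


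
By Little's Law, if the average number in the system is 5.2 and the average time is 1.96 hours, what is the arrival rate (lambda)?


lambda = L / W = 5.2 / 1.96 = 2.65 per hour

2.65 per hour


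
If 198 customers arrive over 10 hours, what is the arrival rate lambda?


lambda = total arrivals / time = 198 / 10 = 19.8 per hour

19.8 per hour


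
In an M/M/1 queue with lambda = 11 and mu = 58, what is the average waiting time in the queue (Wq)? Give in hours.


rho = 11/58; Wq = rho/(mu - lambda) = 0.004 hours

0.004 hours


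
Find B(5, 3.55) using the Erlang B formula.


B(N,A) = (A^N/N!) / sum(A^k/k!, k=0..N) with N=5, A=3.55 = 0.1586

0.1586


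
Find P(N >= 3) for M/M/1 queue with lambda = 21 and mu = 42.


P(N >= 3) = rho^3 = (21/42)^3 = 0.125

0.125


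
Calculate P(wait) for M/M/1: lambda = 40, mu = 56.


P(wait) = rho = lambda/mu = 40/56 = 0.7143

0.7143


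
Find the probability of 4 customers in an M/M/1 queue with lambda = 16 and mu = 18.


rho = 16/18; P(n) = (1-rho)*rho^n = (1-16/18)*(16/18)^4 = 0.0694

0.0694


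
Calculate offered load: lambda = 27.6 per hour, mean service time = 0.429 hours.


Offered load a = lambda * E[S] = 27.6 * 0.429 = 11.84 Erlangs

11.84 Erlangs


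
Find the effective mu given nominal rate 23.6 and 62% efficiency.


Effective rate = mu * efficiency = 23.6 * 0.62 = 14.63 per hour

14.63 per hour


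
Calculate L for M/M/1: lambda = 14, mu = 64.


rho = 14/64; L = rho/(1-rho) = 0.28

0.28


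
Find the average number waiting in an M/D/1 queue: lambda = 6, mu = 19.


M/D/1: Lq = rho^2 / (2*(1-rho)) where rho = 6/19; Lq = 0.07

0.07


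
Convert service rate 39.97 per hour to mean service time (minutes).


Mean service time = 60/mu = 60/39.97 = 1.5 minutes

1.5 minutes


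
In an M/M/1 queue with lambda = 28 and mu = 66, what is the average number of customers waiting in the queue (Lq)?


rho = 28/66; Lq = rho^2/(1-rho) = 0.31

0.31


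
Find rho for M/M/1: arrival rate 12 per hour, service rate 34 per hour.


rho = lambda/mu = 12/34 = 0.3529

0.3529


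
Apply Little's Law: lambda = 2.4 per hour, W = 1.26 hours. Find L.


L = lambda * W = 2.4 * 1.26 = 3.02

3.02


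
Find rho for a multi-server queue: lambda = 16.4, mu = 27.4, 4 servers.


rho = lambda / (c * mu) = 16.4 / (4 * 27.4) = 0.1496

0.1496


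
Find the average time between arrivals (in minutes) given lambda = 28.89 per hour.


Mean interarrival time = 60/lambda = 60/28.89 = 2.08 minutes

2.08 minutes


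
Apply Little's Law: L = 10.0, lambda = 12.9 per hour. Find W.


W = L / lambda = 10.0 / 12.9 = 0.7752 hours

0.7752 hours


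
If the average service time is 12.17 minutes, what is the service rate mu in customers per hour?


mu = 60 / avg_service_time = 60 / 12.17 = 4.93 per hour

4.93 per hour


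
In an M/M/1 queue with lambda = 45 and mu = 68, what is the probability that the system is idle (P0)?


P0 = 1 - rho = 1 - 45/68 = 0.3382

0.3382


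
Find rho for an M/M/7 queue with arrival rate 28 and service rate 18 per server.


rho = lambda/(c*mu) = 28/(7*18) = 0.2222

0.2222


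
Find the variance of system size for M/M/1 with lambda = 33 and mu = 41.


rho = 33/41; Var(N) = rho/(1-rho)^2 = 21.14

21.14


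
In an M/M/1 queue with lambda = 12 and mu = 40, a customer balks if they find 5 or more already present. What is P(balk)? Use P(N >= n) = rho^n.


P(N >= 5) = rho^5 = (12/40)^5 = 0.0024

0.0024


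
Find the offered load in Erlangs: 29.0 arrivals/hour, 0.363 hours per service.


Offered load a = lambda * E[S] = 29.0 * 0.363 = 10.53 Erlangs

10.53 Erlangs


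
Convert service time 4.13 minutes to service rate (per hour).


mu = 60 / avg_service_time = 60 / 4.13 = 14.53 per hour

14.53 per hour


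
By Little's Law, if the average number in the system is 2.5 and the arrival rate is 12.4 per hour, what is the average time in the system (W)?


W = L / lambda = 2.5 / 12.4 = 0.2016 hours

0.2016 hours


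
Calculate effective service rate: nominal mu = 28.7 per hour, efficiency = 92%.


Effective rate = mu * efficiency = 28.7 * 0.92 = 26.4 per hour

26.4 per hour


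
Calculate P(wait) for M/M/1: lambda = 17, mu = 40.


P(wait) = rho = lambda/mu = 17/40 = 0.425

0.425


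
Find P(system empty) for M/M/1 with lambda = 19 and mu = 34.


P0 = 1 - rho = 1 - 19/34 = 0.4412

0.4412


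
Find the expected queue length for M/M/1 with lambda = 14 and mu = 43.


rho = 14/43; Lq = rho^2/(1-rho) = 0.16

0.16


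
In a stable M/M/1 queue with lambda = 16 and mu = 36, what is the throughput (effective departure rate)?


For a stable queue (lambda < mu), throughput = lambda = 16 per hour

16 per hour


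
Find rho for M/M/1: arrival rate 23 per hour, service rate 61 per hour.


rho = lambda/mu = 23/61 = 0.377

0.377


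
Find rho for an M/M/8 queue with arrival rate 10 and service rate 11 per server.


rho = lambda/(c*mu) = 10/(8*11) = 0.1136

0.1136


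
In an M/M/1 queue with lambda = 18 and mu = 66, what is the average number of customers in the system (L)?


rho = 18/66; L = rho/(1-rho) = 0.37

0.37


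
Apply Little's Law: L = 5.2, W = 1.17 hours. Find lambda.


lambda = L / W = 5.2 / 1.17 = 4.44 per hour

4.44 per hour


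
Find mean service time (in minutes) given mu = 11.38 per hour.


Mean service time = 60/mu = 60/11.38 = 5.27 minutes

5.27 minutes


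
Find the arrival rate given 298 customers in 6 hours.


lambda = total arrivals / time = 298 / 6 = 49.67 per hour

49.67 per hour


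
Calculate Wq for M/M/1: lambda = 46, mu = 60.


rho = 46/60; Wq = rho/(mu - lambda) = 0.0548 hours

0.0548 hours


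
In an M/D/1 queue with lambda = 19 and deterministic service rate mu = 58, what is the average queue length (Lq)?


M/D/1: Lq = rho^2 / (2*(1-rho)) where rho = 19/58; Lq = 0.08

0.08


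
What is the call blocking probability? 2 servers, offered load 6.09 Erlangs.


B(N,A) = (A^N/N!) / sum(A^k/k!, k=0..N) with N=2, A=6.09 = 0.7234

0.7234


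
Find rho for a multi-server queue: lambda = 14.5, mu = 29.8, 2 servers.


rho = lambda / (c * mu) = 14.5 / (2 * 29.8) = 0.2433

0.2433


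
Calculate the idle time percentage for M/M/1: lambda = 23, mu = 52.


Idle fraction = (1 - rho) * 100 = (1 - 23/52) * 100 = 55.8%

55.8%


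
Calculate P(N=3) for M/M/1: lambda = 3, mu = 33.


rho = 3/33; P(n) = (1-rho)*rho^n = (1-3/33)*(3/33)^3 = 0.0007

0.0007


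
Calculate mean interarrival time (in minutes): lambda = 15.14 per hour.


Mean interarrival time = 60/lambda = 60/15.14 = 3.96 minutes

3.96 minutes


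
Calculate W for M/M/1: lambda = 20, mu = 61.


W = 1/(mu - lambda) = 1/(61 - 20) = 0.0244 hours

0.0244 hours


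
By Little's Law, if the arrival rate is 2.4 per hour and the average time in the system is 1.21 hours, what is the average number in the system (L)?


L = lambda * W = 2.4 * 1.21 = 2.9

2.9


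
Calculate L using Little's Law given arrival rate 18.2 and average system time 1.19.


L = lambda * W = 18.2 * 1.19 = 21.66

21.66


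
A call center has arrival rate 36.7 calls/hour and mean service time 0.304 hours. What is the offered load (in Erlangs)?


Offered load a = lambda * E[S] = 36.7 * 0.304 = 11.16 Erlangs

11.16 Erlangs


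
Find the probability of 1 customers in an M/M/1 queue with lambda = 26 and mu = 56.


rho = 26/56; P(n) = (1-rho)*rho^n = (1-26/56)*(26/56)^1 = 0.2487

0.2487


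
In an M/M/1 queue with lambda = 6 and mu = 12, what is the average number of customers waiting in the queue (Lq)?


rho = 6/12; Lq = rho^2/(1-rho) = 0.5

0.5


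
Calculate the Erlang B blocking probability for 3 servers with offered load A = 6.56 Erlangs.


B(N,A) = (A^N/N!) / sum(A^k/k!, k=0..N) with N=3, A=6.56 = 0.618

0.618


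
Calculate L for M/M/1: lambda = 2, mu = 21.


rho = 2/21; L = rho/(1-rho) = 0.11

0.11


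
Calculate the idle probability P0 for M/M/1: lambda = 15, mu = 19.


P0 = 1 - rho = 1 - 15/19 = 0.2105

0.2105


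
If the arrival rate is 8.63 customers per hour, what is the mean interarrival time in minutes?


Mean interarrival time = 60/lambda = 60/8.63 = 6.95 minutes

6.95 minutes


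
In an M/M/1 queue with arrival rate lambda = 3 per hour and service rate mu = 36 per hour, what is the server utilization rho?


rho = lambda/mu = 3/36 = 0.0833

0.0833


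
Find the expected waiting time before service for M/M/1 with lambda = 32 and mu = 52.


rho = 32/52; Wq = rho/(mu - lambda) = 0.0308 hours

0.0308 hours


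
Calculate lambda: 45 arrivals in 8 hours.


lambda = total arrivals / time = 45 / 8 = 5.63 per hour

5.63 per hour


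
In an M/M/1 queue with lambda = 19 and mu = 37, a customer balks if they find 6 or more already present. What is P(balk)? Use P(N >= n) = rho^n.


P(N >= 6) = rho^6 = (19/37)^6 = 0.0183

0.0183


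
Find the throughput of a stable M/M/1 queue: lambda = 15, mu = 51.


For a stable queue (lambda < mu), throughput = lambda = 15 per hour

15 per hour


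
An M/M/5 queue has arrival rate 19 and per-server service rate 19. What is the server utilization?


rho = lambda/(c*mu) = 19/(5*19) = 0.2

0.2


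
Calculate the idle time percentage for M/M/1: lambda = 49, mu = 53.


Idle fraction = (1 - rho) * 100 = (1 - 49/53) * 100 = 7.5%

7.5%


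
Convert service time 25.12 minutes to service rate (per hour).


mu = 60 / avg_service_time = 60 / 25.12 = 2.39 per hour

2.39 per hour


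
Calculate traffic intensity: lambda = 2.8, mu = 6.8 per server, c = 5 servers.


rho = lambda / (c * mu) = 2.8 / (5 * 6.8) = 0.0824

0.0824


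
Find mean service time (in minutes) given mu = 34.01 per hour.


Mean service time = 60/mu = 60/34.01 = 1.76 minutes

1.76 minutes


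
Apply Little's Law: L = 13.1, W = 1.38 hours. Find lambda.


lambda = L / W = 13.1 / 1.38 = 9.49 per hour

9.49 per hour


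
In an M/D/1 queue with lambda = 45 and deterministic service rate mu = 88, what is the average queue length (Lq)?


M/D/1: Lq = rho^2 / (2*(1-rho)) where rho = 45/88; Lq = 0.27

0.27


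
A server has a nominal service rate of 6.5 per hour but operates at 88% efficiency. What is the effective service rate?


Effective rate = mu * efficiency = 6.5 * 0.88 = 5.72 per hour

5.72 per hour


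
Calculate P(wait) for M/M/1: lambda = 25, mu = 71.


P(wait) = rho = lambda/mu = 25/71 = 0.3521

0.3521


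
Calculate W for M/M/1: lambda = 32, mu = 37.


W = 1/(mu - lambda) = 1/(37 - 32) = 0.2 hours

0.2 hours


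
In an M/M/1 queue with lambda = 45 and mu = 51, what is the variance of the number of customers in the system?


rho = 45/51; Var(N) = rho/(1-rho)^2 = 63.75

63.75


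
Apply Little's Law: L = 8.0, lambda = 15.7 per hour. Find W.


W = L / lambda = 8.0 / 15.7 = 0.5096 hours

0.5096 hours


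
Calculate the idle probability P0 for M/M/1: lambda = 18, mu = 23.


P0 = 1 - rho = 1 - 18/23 = 0.2174

0.2174


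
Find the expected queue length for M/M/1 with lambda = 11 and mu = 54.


rho = 11/54; Lq = rho^2/(1-rho) = 0.05

0.05


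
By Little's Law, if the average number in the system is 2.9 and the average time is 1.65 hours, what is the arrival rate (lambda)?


lambda = L / W = 2.9 / 1.65 = 1.76 per hour

1.76 per hour


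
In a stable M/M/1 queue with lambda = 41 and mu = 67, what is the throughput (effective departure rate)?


For a stable queue (lambda < mu), throughput = lambda = 41 per hour

41 per hour


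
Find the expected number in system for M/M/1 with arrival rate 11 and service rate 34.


rho = 11/34; L = rho/(1-rho) = 0.48

0.48


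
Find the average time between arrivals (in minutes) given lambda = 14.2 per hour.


Mean interarrival time = 60/lambda = 60/14.2 = 4.23 minutes

4.23 minutes


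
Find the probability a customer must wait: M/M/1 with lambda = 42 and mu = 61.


P(wait) = rho = lambda/mu = 42/61 = 0.6885

0.6885


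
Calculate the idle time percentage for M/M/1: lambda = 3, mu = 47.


Idle fraction = (1 - rho) * 100 = (1 - 3/47) * 100 = 93.6%

93.6%


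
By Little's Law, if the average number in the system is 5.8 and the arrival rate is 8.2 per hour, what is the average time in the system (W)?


W = L / lambda = 5.8 / 8.2 = 0.7073 hours

0.7073 hours


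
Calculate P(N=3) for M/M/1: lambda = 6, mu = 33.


rho = 6/33; P(n) = (1-rho)*rho^n = (1-6/33)*(6/33)^3 = 0.0049

0.0049


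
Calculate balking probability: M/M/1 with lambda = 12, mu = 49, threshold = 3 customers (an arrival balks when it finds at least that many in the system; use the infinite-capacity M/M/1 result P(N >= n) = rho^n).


P(N >= 3) = rho^3 = (12/49)^3 = 0.0147

0.0147


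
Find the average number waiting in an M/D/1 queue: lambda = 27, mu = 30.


M/D/1: Lq = rho^2 / (2*(1-rho)) where rho = 27/30; Lq = 4.05

4.05


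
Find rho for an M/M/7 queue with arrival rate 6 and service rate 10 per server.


rho = lambda/(c*mu) = 6/(7*10) = 0.0857

0.0857


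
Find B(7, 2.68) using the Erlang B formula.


B(N,A) = (A^N/N!) / sum(A^k/k!, k=0..N) with N=7, A=2.68 = 0.0136

0.0136


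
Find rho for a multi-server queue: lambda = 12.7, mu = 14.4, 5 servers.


rho = lambda / (c * mu) = 12.7 / (5 * 14.4) = 0.1764

0.1764


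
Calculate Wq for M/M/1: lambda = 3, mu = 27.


rho = 3/27; Wq = rho/(mu - lambda) = 0.0046 hours

0.0046 hours


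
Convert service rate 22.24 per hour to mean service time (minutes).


Mean service time = 60/mu = 60/22.24 = 2.7 minutes

2.7 minutes


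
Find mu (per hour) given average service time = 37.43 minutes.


mu = 60 / avg_service_time = 60 / 37.43 = 1.6 per hour

1.6 per hour


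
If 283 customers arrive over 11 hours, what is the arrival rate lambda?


lambda = total arrivals / time = 283 / 11 = 25.73 per hour

25.73 per hour


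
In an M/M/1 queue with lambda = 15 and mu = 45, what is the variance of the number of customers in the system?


rho = 15/45; Var(N) = rho/(1-rho)^2 = 0.75

0.75


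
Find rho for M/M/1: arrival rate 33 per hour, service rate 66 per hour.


rho = lambda/mu = 33/66 = 0.5

0.5


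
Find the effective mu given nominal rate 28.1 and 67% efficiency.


Effective rate = mu * efficiency = 28.1 * 0.67 = 18.83 per hour

18.83 per hour


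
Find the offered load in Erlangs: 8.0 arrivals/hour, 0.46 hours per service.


Offered load a = lambda * E[S] = 8.0 * 0.46 = 3.68 Erlangs

3.68 Erlangs


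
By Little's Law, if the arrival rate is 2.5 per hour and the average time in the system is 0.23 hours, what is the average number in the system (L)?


L = lambda * W = 2.5 * 0.23 = 0.58

0.58


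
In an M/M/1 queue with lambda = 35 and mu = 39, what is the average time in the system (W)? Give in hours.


W = 1/(mu - lambda) = 1/(39 - 35) = 0.25 hours

0.25 hours


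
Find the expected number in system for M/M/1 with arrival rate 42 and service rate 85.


rho = 42/85; L = rho/(1-rho) = 0.98

0.98


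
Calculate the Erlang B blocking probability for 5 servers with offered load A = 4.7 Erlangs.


B(N,A) = (A^N/N!) / sum(A^k/k!, k=0..N) with N=5, A=4.7 = 0.2601

0.2601


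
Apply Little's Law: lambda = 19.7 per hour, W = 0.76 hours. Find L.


L = lambda * W = 19.7 * 0.76 = 14.97

14.97


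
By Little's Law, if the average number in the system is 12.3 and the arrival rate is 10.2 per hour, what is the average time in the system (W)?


W = L / lambda = 12.3 / 10.2 = 1.2059 hours

1.2059 hours


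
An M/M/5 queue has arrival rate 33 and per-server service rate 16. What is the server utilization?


rho = lambda/(c*mu) = 33/(5*16) = 0.4125

0.4125


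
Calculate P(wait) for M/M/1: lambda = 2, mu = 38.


P(wait) = rho = lambda/mu = 2/38 = 0.0526

0.0526
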